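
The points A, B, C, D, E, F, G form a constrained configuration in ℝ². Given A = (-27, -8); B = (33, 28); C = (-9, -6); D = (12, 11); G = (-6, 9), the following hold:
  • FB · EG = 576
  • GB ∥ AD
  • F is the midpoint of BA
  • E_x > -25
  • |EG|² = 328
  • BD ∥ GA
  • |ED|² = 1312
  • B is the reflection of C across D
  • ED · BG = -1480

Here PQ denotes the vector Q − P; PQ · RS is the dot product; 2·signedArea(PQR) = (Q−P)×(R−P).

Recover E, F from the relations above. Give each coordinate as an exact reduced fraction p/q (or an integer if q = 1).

E = (-24, 7)
F = (3, 10)

1. F_x = 3  [F is the midpoint of BA]
2. F_y = 10  [F is the midpoint of BA]
   → F = (3, 10)
3. E_x = -24  [ED · BG = -1480 ∩ FB · EG = 576]
4. E_y = 7  [ED · BG = -1480 ∩ FB · EG = 576]
   → E = (-24, 7)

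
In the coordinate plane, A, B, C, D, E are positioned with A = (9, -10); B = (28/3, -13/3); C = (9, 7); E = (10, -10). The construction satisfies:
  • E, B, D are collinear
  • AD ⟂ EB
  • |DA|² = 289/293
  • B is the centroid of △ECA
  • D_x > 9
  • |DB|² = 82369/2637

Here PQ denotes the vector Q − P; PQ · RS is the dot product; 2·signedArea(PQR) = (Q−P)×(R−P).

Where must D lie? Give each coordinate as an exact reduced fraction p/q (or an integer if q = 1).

1. D_x = 2926/293  [E, B, D are collinear ∩ AD ⟂ EB]
2. D_y = -2896/293  [E, B, D are collinear ∩ AD ⟂ EB]
   → D = (2926/293, -2896/293)

D = (2926/293, -2896/293)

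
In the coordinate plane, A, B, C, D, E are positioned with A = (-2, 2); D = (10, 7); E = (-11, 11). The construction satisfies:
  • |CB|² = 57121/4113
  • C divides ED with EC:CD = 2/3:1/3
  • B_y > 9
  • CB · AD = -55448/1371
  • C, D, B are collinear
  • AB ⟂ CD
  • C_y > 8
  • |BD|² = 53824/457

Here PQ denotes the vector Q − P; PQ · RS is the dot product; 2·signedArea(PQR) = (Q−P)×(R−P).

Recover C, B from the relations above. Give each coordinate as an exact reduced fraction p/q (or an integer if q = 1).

1. C_x = 3  [C divides ED with EC:CD = 2/3:1/3]
2. C_y = 25/3  [C divides ED with EC:CD = 2/3:1/3]
   → C = (3, 25/3)
3. B_x = -302/457  [C, D, B are collinear ∩ AB ⟂ CD]
4. B_y = 4127/457  [C, D, B are collinear ∩ AB ⟂ CD]
   → B = (-302/457, 4127/457)

B = (-302/457, 4127/457)
C = (3, 25/3)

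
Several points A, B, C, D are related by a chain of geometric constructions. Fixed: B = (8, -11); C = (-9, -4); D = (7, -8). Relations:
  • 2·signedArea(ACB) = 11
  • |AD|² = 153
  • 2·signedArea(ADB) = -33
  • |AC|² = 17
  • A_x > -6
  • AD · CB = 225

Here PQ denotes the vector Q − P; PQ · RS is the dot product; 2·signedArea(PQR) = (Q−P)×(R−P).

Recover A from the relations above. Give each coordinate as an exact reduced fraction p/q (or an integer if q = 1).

A = (-5, -5)

1. A_x = -5  [2·signedArea(ACB) = 11 ∩ AD · CB = 225]
2. A_y = -5  [2·signedArea(ACB) = 11 ∩ AD · CB = 225]
   → A = (-5, -5)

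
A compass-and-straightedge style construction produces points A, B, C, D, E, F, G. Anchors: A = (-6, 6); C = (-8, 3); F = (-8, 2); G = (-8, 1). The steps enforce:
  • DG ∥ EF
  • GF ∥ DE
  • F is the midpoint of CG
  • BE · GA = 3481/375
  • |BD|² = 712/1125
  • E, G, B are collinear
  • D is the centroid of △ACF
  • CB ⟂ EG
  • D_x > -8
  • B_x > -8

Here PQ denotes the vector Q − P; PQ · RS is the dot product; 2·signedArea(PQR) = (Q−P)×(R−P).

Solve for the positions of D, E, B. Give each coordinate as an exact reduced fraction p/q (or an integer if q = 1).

B = (-956/125, 367/125)
D = (-22/3, 11/3)
E = (-22/3, 14/3)

1. D_x = -22/3  [D is the centroid of △ACF]
2. D_y = 11/3  [D is the centroid of △ACF]
   → D = (-22/3, 11/3)
3. E_x = -22/3  [DG ∥ EF ∩ GF ∥ DE]
4. E_y = 14/3  [DG ∥ EF ∩ GF ∥ DE]
   → E = (-22/3, 14/3)
5. B_x = -956/125  [E, G, B are collinear ∩ CB ⟂ EG]
6. B_y = 367/125  [E, G, B are collinear ∩ CB ⟂ EG]
   → B = (-956/125, 367/125)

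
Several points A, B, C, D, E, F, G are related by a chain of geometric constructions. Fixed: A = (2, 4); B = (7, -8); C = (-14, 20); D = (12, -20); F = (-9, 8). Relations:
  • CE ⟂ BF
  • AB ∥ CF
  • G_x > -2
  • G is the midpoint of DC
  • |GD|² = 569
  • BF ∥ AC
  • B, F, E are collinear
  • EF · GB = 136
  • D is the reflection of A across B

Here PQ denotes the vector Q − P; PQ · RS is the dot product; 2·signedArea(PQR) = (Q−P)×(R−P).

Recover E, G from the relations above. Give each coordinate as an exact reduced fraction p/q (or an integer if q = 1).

1. E_x = -35/2  [B, F, E are collinear ∩ CE ⟂ BF]
2. E_y = 33/2  [B, F, E are collinear ∩ CE ⟂ BF]
   → E = (-35/2, 33/2)
3. G_x = -1  [G is the midpoint of DC]
4. G_y = 0  [G is the midpoint of DC]
   → G = (-1, 0)

E = (-35/2, 33/2)
G = (-1, 0)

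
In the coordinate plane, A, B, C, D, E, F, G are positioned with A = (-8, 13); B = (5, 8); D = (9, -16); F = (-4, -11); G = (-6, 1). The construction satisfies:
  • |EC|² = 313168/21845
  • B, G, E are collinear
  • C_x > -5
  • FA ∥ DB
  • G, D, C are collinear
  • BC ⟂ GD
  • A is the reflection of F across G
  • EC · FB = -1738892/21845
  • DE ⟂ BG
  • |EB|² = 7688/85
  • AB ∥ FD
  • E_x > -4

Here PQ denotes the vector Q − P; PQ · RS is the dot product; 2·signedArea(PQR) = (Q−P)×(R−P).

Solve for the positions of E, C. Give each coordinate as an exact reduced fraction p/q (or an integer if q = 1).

1. E_x = -257/85  [B, G, E are collinear ∩ DE ⟂ BG]
2. E_y = 246/85  [B, G, E are collinear ∩ DE ⟂ BG]
   → E = (-257/85, 246/85)
3. C_x = -1197/257  [G, D, C are collinear ∩ BC ⟂ GD]
4. C_y = -134/257  [G, D, C are collinear ∩ BC ⟂ GD]
   → C = (-1197/257, -134/257)

C = (-1197/257, -134/257)
E = (-257/85, 246/85)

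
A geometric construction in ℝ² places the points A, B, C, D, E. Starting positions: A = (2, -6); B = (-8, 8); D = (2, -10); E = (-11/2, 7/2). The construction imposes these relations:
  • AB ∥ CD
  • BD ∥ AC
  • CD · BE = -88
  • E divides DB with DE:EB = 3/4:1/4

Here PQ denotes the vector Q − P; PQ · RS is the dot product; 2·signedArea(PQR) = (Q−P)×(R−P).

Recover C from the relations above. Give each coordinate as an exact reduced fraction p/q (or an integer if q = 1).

C = (12, -24)

1. C_x = 12  [AB ∥ CD ∩ BD ∥ AC]
2. C_y = -24  [AB ∥ CD ∩ BD ∥ AC]
   → C = (12, -24)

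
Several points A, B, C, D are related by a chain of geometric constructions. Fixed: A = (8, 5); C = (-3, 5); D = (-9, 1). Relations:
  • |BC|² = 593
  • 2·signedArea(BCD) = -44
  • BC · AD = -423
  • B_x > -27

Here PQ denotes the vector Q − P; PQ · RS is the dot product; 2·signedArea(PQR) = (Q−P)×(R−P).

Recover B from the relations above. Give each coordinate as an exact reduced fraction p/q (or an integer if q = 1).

1. B_x = -26  [BC · AD = -423 ∩ 2·signedArea(BCD) = -44]
2. B_y = -3  [BC · AD = -423 ∩ 2·signedArea(BCD) = -44]
   → B = (-26, -3)

B = (-26, -3)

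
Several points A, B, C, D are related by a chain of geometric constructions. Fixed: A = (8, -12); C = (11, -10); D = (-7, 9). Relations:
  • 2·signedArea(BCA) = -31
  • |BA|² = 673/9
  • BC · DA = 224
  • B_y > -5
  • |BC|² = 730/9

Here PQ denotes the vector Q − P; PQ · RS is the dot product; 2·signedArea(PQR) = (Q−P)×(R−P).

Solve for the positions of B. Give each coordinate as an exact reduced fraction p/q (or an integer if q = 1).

B = (4, -13/3)

1. B_x = 4  [2·signedArea(BCA) = -31 ∩ BC · DA = 224]
2. B_y = -13/3  [2·signedArea(BCA) = -31 ∩ BC · DA = 224]
   → B = (4, -13/3)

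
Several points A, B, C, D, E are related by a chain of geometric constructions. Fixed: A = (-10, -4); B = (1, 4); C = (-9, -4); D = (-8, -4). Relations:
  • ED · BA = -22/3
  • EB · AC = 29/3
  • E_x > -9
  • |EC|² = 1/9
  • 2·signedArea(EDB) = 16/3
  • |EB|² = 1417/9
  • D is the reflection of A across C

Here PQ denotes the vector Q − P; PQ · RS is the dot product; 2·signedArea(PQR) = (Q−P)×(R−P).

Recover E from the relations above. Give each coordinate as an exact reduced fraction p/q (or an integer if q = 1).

1. E_x = -26/3  [EB · AC = 29/3 ∩ 2·signedArea(EDB) = 16/3]
2. E_y = -4  [EB · AC = 29/3 ∩ 2·signedArea(EDB) = 16/3]
   → E = (-26/3, -4)

E = (-26/3, -4)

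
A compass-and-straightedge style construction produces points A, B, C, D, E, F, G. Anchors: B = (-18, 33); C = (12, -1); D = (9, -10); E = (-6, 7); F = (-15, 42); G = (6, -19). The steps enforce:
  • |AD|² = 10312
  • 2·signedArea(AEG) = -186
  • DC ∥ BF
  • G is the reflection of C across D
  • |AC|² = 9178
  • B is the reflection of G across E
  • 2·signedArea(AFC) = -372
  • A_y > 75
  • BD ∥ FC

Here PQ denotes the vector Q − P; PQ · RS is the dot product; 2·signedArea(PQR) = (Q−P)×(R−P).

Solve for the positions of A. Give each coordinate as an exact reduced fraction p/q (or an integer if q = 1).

1. A_x = -45  [2·signedArea(AEG) = -186 ∩ 2·signedArea(AFC) = -372]
2. A_y = 76  [2·signedArea(AEG) = -186 ∩ 2·signedArea(AFC) = -372]
   → A = (-45, 76)

A = (-45, 76)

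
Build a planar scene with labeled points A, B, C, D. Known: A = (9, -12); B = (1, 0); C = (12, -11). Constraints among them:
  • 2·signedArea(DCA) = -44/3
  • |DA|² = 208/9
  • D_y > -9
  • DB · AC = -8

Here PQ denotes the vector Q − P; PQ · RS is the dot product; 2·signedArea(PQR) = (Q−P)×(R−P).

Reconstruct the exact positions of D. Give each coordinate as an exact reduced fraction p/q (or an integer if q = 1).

1. D_x = 19/3  [DB · AC = -8 ∩ 2·signedArea(DCA) = -44/3]
2. D_y = -8  [DB · AC = -8 ∩ 2·signedArea(DCA) = -44/3]
   → D = (19/3, -8)

D = (19/3, -8)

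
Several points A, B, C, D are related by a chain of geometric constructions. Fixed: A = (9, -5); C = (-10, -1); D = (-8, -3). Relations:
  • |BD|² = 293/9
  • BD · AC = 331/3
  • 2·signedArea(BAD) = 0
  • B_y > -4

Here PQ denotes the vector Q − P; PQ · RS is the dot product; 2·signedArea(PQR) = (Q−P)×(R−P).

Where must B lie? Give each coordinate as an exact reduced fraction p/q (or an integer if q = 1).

B = (-7/3, -11/3)

1. B_x = -7/3  [2·signedArea(BAD) = 0 ∩ BD · AC = 331/3]
2. B_y = -11/3  [2·signedArea(BAD) = 0 ∩ BD · AC = 331/3]
   → B = (-7/3, -11/3)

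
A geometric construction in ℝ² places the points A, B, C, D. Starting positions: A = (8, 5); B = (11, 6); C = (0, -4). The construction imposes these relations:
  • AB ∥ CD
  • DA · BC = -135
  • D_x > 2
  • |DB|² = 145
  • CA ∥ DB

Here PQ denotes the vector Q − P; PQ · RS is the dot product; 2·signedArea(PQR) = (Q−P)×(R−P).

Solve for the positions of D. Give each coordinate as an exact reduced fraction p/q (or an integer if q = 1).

D = (3, -3)

1. D_x = 3  [CA ∥ DB ∩ AB ∥ CD]
2. D_y = -3  [CA ∥ DB ∩ AB ∥ CD]
   → D = (3, -3)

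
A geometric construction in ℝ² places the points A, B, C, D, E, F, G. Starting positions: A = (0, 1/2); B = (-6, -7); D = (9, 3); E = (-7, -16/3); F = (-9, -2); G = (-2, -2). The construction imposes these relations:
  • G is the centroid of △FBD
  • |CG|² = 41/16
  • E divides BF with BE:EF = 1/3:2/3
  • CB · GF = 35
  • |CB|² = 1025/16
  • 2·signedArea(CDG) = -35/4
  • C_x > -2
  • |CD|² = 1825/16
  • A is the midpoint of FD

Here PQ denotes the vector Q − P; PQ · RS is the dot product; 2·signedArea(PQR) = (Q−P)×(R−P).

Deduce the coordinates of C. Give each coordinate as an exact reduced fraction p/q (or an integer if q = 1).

C = (-1, -3/4)

1. C_x = -1  [2·signedArea(CDG) = -35/4 ∩ CB · GF = 35]
2. C_y = -3/4  [2·signedArea(CDG) = -35/4 ∩ CB · GF = 35]
   → C = (-1, -3/4)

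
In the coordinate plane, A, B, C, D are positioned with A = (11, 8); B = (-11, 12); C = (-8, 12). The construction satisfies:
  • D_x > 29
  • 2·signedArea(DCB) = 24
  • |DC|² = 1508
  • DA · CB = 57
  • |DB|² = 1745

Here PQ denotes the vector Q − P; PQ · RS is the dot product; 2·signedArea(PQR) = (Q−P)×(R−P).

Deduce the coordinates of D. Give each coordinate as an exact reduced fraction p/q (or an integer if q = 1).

1. D_x = 30  [DA · CB = 57 ∩ 2·signedArea(DCB) = 24]
2. D_y = 4  [DA · CB = 57 ∩ 2·signedArea(DCB) = 24]
   → D = (30, 4)

D = (30, 4)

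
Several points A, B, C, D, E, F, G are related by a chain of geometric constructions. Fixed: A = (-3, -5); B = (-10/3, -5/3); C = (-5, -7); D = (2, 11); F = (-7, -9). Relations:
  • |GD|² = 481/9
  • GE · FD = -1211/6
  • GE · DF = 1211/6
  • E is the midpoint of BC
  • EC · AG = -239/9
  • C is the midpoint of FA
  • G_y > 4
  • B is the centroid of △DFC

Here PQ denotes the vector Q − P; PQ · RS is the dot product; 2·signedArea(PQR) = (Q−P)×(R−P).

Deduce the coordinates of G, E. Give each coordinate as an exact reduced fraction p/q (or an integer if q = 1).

1. E_x = -25/6  [E is the midpoint of BC]
2. E_y = -13/3  [E is the midpoint of BC]
   → E = (-25/6, -13/3)
3. G_x = -1  [GE · FD = -1211/6 ∩ EC · AG = -239/9]
4. G_y = 13/3  [GE · FD = -1211/6 ∩ EC · AG = -239/9]
   → G = (-1, 13/3)

E = (-25/6, -13/3)
G = (-1, 13/3)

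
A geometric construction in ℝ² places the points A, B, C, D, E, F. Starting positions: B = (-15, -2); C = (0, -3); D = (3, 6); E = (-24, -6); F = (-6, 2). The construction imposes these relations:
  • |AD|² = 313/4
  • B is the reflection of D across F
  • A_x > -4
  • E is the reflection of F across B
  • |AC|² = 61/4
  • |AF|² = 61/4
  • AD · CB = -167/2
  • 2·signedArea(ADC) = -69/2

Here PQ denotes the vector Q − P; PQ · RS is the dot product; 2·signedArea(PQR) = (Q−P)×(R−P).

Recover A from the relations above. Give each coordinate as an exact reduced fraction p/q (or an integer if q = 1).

1. A_x = -3  [2·signedArea(ADC) = -69/2 ∩ AD · CB = -167/2]
2. A_y = -1/2  [2·signedArea(ADC) = -69/2 ∩ AD · CB = -167/2]
   → A = (-3, -1/2)

A = (-3, -1/2)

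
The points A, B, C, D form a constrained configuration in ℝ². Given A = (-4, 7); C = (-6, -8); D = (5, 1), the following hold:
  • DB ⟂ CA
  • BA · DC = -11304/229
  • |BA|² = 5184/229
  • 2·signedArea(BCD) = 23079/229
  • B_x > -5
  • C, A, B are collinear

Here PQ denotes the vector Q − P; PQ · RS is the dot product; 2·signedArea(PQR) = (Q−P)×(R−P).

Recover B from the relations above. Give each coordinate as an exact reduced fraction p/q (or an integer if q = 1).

1. B_x = -1060/229  [C, A, B are collinear ∩ DB ⟂ CA]
2. B_y = 523/229  [C, A, B are collinear ∩ DB ⟂ CA]
   → B = (-1060/229, 523/229)

B = (-1060/229, 523/229)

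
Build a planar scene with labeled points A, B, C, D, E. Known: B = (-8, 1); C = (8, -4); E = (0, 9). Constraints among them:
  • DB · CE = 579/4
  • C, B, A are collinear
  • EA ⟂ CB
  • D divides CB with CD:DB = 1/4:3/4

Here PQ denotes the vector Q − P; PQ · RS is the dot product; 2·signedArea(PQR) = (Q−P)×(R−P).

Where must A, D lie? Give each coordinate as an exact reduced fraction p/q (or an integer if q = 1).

1. A_x = -840/281  [C, B, A are collinear ∩ EA ⟂ CB]
2. A_y = -159/281  [C, B, A are collinear ∩ EA ⟂ CB]
   → A = (-840/281, -159/281)
3. D_x = 4  [D divides CB with CD:DB = 1/4:3/4]
4. D_y = -11/4  [D divides CB with CD:DB = 1/4:3/4]
   → D = (4, -11/4)

A = (-840/281, -159/281)
D = (4, -11/4)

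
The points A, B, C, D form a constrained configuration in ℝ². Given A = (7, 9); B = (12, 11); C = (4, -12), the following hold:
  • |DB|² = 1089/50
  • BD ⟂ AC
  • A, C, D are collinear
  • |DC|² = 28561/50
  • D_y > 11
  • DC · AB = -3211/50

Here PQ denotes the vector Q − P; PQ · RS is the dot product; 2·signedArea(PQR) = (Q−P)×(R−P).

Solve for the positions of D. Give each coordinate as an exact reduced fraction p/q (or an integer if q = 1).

D = (369/50, 583/50)

1. D_x = 369/50  [A, C, D are collinear ∩ BD ⟂ AC]
2. D_y = 583/50  [A, C, D are collinear ∩ BD ⟂ AC]
   → D = (369/50, 583/50)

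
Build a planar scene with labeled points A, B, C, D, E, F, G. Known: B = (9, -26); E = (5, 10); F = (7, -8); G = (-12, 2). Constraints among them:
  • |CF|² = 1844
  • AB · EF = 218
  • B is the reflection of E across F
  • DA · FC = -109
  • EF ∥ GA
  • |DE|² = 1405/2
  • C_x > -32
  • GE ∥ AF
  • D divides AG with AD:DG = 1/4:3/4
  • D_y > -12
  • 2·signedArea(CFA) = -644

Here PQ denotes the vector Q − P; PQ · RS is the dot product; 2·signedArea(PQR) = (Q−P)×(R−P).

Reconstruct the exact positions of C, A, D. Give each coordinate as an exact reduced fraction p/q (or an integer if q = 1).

A = (-10, -16)
C = (-31, 12)
D = (-21/2, -23/2)

1. A_x = -10  [GE ∥ AF ∩ EF ∥ GA]
2. A_y = -16  [GE ∥ AF ∩ EF ∥ GA]
   → A = (-10, -16)
3. D_x = -21/2  [D divides AG with AD:DG = 1/4:3/4]
4. D_y = -23/2  [D divides AG with AD:DG = 1/4:3/4]
   → D = (-21/2, -23/2)
5. C_x = -31  [2·signedArea(CFA) = -644 ∩ DA · FC = -109]
6. C_y = 12  [2·signedArea(CFA) = -644 ∩ DA · FC = -109]
   → C = (-31, 12)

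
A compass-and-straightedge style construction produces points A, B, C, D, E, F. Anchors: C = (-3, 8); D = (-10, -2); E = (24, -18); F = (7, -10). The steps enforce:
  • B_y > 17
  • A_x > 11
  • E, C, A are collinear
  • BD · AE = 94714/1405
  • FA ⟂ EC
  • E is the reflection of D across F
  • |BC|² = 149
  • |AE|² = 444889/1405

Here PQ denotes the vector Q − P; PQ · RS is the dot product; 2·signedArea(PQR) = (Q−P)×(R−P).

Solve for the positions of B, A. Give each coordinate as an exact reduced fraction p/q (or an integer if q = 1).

1. A_x = 15711/1405  [E, C, A are collinear ∩ FA ⟂ EC]
2. A_y = -7948/1405  [E, C, A are collinear ∩ FA ⟂ EC]
   → A = (15711/1405, -7948/1405)
3. B_x = 4  [line -18009/1405·x + 17342/1405·y + -48024/281 = 0 ∩ |BC|² = 149]
4. B_y = 18  [line -18009/1405·x + 17342/1405·y + -48024/281 = 0 ∩ |BC|² = 149]
   → B = (4, 18)

A = (15711/1405, -7948/1405)
B = (4, 18)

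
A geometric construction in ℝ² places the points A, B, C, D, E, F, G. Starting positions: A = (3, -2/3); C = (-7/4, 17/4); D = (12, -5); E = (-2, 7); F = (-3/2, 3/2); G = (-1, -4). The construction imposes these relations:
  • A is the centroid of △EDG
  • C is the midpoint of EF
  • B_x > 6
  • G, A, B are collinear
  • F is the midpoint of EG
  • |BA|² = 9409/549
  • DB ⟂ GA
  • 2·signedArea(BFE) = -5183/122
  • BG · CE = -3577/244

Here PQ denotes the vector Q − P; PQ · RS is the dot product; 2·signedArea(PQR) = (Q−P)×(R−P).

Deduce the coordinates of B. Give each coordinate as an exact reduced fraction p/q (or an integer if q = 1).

B = (377/61, 121/61)

1. B_x = 377/61  [G, A, B are collinear ∩ DB ⟂ GA]
2. B_y = 121/61  [G, A, B are collinear ∩ DB ⟂ GA]
   → B = (377/61, 121/61)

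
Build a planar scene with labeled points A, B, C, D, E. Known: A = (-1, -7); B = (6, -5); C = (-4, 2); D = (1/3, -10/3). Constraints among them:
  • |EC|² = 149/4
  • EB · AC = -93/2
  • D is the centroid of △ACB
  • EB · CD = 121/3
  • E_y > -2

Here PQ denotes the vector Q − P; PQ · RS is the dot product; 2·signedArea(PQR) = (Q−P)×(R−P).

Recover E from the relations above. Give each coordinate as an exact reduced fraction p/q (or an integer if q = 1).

E = (1, -3/2)

1. E_x = 1  [EB · CD = 121/3 ∩ EB · AC = -93/2]
2. E_y = -3/2  [EB · CD = 121/3 ∩ EB · AC = -93/2]
   → E = (1, -3/2)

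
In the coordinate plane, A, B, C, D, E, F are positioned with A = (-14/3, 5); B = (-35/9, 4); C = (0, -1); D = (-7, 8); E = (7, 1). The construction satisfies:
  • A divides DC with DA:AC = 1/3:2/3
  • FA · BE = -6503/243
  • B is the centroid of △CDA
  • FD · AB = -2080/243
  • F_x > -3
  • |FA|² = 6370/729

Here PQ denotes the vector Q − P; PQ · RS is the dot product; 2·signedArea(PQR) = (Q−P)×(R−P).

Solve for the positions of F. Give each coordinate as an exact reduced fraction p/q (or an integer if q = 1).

1. F_x = -77/27  [FD · AB = -2080/243 ∩ FA · BE = -6503/243]
2. F_y = 8/3  [FD · AB = -2080/243 ∩ FA · BE = -6503/243]
   → F = (-77/27, 8/3)

F = (-77/27, 8/3)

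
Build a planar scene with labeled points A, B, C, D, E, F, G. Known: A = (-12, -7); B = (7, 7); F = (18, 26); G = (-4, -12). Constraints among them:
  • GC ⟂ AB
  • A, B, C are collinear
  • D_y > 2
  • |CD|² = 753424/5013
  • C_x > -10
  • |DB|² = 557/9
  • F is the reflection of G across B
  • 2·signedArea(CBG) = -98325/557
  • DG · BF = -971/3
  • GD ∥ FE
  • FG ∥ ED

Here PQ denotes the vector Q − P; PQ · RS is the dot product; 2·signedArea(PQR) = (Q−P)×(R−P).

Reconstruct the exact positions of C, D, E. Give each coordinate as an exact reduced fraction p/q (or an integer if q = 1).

1. C_x = -5126/557  [A, B, C are collinear ∩ GC ⟂ AB]
2. C_y = -2751/557  [A, B, C are collinear ∩ GC ⟂ AB]
   → C = (-5126/557, -2751/557)
3. D_x = 2/3  [line -11·x + -19·y + 155/3 = 0 ∩ |DB|² = 557/9]
4. D_y = 7/3  [line -11·x + -19·y + 155/3 = 0 ∩ |DB|² = 557/9]
   → D = (2/3, 7/3)
5. E_x = 68/3  [FG ∥ ED ∩ GD ∥ FE]
6. E_y = 121/3  [FG ∥ ED ∩ GD ∥ FE]
   → E = (68/3, 121/3)

C = (-5126/557, -2751/557)
D = (2/3, 7/3)
E = (68/3, 121/3)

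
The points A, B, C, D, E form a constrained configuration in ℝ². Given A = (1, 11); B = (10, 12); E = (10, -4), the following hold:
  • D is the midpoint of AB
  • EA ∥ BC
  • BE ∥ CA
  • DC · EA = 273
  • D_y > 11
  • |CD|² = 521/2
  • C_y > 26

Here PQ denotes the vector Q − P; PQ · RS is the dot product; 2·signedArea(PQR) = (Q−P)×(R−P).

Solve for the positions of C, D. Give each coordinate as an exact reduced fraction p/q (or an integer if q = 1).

1. C_x = 1  [BE ∥ CA ∩ EA ∥ BC]
2. C_y = 27  [BE ∥ CA ∩ EA ∥ BC]
   → C = (1, 27)
3. D_x = 11/2  [D is the midpoint of AB]
4. D_y = 23/2  [D is the midpoint of AB]
   → D = (11/2, 23/2)

C = (1, 27)
D = (11/2, 23/2)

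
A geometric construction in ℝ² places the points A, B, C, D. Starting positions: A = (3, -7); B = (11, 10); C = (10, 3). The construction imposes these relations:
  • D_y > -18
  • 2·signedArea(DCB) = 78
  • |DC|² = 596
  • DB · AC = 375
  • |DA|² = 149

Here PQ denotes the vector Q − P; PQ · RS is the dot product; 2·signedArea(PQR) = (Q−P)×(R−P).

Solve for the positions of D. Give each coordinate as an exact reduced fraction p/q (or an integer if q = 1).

1. D_x = -4  [DB · AC = 375 ∩ 2·signedArea(DCB) = 78]
2. D_y = -17  [DB · AC = 375 ∩ 2·signedArea(DCB) = 78]
   → D = (-4, -17)

D = (-4, -17)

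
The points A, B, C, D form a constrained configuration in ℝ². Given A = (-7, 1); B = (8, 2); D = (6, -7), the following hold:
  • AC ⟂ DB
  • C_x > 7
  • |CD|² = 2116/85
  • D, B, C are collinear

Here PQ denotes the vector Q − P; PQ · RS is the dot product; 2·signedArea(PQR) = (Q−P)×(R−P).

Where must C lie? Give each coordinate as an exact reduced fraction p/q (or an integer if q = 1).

C = (602/85, -181/85)

1. C_x = 602/85  [D, B, C are collinear ∩ AC ⟂ DB]
2. C_y = -181/85  [D, B, C are collinear ∩ AC ⟂ DB]
   → C = (602/85, -181/85)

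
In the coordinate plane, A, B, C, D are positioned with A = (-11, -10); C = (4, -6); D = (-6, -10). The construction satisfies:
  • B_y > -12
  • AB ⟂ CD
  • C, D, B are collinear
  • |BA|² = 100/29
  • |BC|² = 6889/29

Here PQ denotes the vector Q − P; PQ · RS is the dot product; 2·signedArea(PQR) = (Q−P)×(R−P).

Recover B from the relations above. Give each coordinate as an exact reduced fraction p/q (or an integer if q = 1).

1. B_x = -299/29  [C, D, B are collinear ∩ AB ⟂ CD]
2. B_y = -340/29  [C, D, B are collinear ∩ AB ⟂ CD]
   → B = (-299/29, -340/29)

B = (-299/29, -340/29)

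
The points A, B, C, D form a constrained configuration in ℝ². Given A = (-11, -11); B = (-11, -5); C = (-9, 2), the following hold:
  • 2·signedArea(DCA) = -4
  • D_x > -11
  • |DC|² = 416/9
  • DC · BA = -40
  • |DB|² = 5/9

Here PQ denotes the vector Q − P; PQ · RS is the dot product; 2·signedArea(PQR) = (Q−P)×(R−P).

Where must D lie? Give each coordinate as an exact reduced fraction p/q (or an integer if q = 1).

1. D_x = -31/3  [2·signedArea(DCA) = -4 ∩ DC · BA = -40]
2. D_y = -14/3  [2·signedArea(DCA) = -4 ∩ DC · BA = -40]
   → D = (-31/3, -14/3)

D = (-31/3, -14/3)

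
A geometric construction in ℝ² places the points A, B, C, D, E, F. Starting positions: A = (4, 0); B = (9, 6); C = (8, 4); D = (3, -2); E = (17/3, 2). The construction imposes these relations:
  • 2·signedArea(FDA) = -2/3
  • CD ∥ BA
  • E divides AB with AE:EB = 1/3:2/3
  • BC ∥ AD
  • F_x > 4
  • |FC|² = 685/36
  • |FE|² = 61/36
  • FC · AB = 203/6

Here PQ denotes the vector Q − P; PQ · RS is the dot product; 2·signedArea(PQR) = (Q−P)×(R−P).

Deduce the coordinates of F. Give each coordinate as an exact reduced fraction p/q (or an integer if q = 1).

1. F_x = 29/6  [2·signedArea(FDA) = -2/3 ∩ FC · AB = 203/6]
2. F_y = 1  [2·signedArea(FDA) = -2/3 ∩ FC · AB = 203/6]
   → F = (29/6, 1)

F = (29/6, 1)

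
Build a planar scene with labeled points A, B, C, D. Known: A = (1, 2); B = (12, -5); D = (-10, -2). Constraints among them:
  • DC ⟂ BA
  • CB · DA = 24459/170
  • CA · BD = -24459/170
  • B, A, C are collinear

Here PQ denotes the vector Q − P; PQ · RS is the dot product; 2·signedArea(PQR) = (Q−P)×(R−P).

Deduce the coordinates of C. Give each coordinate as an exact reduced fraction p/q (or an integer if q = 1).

C = (-853/170, 991/170)

1. C_x = -853/170  [B, A, C are collinear ∩ DC ⟂ BA]
2. C_y = 991/170  [B, A, C are collinear ∩ DC ⟂ BA]
   → C = (-853/170, 991/170)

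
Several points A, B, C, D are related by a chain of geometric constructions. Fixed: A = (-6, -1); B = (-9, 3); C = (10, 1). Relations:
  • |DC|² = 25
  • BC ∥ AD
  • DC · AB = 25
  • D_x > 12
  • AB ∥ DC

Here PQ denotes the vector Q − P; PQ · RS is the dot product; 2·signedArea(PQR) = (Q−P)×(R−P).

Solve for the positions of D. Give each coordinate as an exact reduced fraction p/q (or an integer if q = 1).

D = (13, -3)

1. D_x = 13  [AB ∥ DC ∩ BC ∥ AD]
2. D_y = -3  [AB ∥ DC ∩ BC ∥ AD]
   → D = (13, -3)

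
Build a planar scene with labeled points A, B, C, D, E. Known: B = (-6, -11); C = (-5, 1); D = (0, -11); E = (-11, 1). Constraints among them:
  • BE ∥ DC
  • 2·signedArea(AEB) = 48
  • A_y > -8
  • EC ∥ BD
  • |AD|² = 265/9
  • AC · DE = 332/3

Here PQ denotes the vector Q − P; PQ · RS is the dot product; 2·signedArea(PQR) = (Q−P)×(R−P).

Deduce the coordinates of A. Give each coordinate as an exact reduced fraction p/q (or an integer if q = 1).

1. A_x = -11/3  [AC · DE = 332/3 ∩ 2·signedArea(AEB) = 48]
2. A_y = -7  [AC · DE = 332/3 ∩ 2·signedArea(AEB) = 48]
   → A = (-11/3, -7)

A = (-11/3, -7)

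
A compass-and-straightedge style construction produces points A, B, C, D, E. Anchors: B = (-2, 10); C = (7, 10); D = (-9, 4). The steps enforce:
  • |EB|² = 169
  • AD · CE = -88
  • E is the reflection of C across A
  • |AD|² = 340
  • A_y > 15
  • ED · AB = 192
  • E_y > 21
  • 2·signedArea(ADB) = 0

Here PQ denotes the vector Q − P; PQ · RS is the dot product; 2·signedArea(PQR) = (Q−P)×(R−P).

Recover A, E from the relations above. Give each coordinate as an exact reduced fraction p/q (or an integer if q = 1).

1. A_x = 5  [line -6·x + 7·y + -82 = 0 ∩ |AD|² = 340]
2. A_y = 16  [line -6·x + 7·y + -82 = 0 ∩ |AD|² = 340]
   → A = (5, 16)
3. E_x = 3  [E is the reflection of C across A]
4. E_y = 22  [E is the reflection of C across A]
   → E = (3, 22)

A = (5, 16)
E = (3, 22)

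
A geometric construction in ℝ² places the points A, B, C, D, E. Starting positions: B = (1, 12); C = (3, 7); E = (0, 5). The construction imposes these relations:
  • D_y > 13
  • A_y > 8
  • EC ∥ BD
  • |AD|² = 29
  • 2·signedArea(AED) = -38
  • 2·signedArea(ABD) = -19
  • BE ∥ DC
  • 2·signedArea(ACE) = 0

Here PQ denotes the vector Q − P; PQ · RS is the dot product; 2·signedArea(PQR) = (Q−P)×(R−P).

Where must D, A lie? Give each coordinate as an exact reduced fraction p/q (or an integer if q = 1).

A = (6, 9)
D = (4, 14)

1. D_x = 4  [BE ∥ DC ∩ EC ∥ BD]
2. D_y = 14  [BE ∥ DC ∩ EC ∥ BD]
   → D = (4, 14)
3. A_x = 6  [2·signedArea(ACE) = 0 ∩ 2·signedArea(AED) = -38]
4. A_y = 9  [2·signedArea(ACE) = 0 ∩ 2·signedArea(AED) = -38]
   → A = (6, 9)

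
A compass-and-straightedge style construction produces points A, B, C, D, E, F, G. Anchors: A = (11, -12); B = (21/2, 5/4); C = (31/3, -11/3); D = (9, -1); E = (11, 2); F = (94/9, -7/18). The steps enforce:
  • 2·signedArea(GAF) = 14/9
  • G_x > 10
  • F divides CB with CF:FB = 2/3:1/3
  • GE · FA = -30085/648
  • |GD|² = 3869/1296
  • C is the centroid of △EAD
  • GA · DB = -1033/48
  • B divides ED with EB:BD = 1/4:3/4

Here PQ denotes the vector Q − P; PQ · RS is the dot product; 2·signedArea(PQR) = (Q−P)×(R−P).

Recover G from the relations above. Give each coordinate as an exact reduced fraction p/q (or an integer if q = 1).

1. G_x = 187/18  [GE · FA = -30085/648 ∩ 2·signedArea(GAF) = 14/9]
2. G_y = -73/36  [GE · FA = -30085/648 ∩ 2·signedArea(GAF) = 14/9]
   → G = (187/18, -73/36)

G = (187/18, -73/36)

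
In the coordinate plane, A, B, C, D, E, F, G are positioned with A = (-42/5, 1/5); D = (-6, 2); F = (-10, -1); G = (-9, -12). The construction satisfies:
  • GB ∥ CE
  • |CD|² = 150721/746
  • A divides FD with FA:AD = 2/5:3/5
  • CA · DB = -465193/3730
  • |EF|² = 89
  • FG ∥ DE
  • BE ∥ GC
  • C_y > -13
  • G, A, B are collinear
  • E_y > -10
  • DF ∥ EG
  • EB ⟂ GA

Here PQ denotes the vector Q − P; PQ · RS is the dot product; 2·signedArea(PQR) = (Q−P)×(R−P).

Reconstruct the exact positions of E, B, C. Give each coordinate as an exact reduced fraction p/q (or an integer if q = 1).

1. E_x = -5  [DF ∥ EG ∩ FG ∥ DE]
2. E_y = -9  [DF ∥ EG ∩ FG ∥ DE]
   → E = (-5, -9)
3. B_x = -6597/746  [G, A, B are collinear ∩ EB ⟂ GA]
4. B_y = -6573/746  [G, A, B are collinear ∩ EB ⟂ GA]
   → B = (-6597/746, -6573/746)
5. C_x = -3847/746  [GB ∥ CE ∩ BE ∥ GC]
6. C_y = -9093/746  [GB ∥ CE ∩ BE ∥ GC]
   → C = (-3847/746, -9093/746)

B = (-6597/746, -6573/746)
C = (-3847/746, -9093/746)
E = (-5, -9)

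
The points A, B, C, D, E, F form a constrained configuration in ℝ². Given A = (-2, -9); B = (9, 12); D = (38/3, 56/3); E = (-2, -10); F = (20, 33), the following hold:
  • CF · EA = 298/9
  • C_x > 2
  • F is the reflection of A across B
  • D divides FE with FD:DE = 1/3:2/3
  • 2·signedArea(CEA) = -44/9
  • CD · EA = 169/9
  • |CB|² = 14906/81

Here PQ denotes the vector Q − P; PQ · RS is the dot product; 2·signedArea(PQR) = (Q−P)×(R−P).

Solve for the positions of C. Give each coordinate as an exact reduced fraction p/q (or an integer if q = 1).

1. C_x = 26/9  [CF · EA = 298/9 ∩ 2·signedArea(CEA) = -44/9]
2. C_y = -1/9  [CF · EA = 298/9 ∩ 2·signedArea(CEA) = -44/9]
   → C = (26/9, -1/9)

C = (26/9, -1/9)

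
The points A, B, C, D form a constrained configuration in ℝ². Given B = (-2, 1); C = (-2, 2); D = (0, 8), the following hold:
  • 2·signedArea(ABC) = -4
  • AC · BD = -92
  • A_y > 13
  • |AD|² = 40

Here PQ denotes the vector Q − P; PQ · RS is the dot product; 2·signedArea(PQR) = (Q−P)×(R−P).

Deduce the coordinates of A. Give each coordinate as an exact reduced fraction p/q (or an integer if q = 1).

A = (2, 14)

1. A_x = 2  [AC · BD = -92 ∩ 2·signedArea(ABC) = -4]
2. A_y = 14  [AC · BD = -92 ∩ 2·signedArea(ABC) = -4]
   → A = (2, 14)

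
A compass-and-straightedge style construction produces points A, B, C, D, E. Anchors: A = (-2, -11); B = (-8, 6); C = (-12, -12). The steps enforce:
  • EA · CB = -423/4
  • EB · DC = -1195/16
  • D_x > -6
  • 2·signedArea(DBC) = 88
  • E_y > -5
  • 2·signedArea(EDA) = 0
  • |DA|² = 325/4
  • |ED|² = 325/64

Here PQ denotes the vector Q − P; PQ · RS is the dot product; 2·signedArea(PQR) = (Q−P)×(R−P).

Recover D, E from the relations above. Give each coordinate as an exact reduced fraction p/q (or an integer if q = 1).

1. D_x = -5  [line 18·x + -4·y + 80 = 0 ∩ |DA|² = 325/4]
2. D_y = -5/2  [line 18·x + -4·y + 80 = 0 ∩ |DA|² = 325/4]
   → D = (-5, -5/2)
3. E_x = -17/4  [2·signedArea(EDA) = 0 ∩ EA · CB = -423/4]
4. E_y = -37/8  [2·signedArea(EDA) = 0 ∩ EA · CB = -423/4]
   → E = (-17/4, -37/8)

D = (-5, -5/2)
E = (-17/4, -37/8)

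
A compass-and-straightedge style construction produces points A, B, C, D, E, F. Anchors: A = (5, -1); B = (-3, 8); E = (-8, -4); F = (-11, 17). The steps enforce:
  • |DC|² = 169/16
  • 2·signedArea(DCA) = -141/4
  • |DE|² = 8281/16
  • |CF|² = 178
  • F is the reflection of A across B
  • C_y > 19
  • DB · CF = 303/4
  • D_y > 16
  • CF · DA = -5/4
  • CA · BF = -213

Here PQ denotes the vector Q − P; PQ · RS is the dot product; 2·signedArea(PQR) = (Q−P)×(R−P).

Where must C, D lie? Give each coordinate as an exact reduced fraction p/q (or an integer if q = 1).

1. C_x = 2  [line 8·x + -9·y + 164 = 0 ∩ |CF|² = 178]
2. C_y = 20  [line 8·x + -9·y + 164 = 0 ∩ |CF|² = 178]
   → C = (2, 20)
3. D_x = 3/4  [CF · DA = -5/4 ∩ 2·signedArea(DCA) = -141/4]
4. D_y = 17  [CF · DA = -5/4 ∩ 2·signedArea(DCA) = -141/4]
   → D = (3/4, 17)

C = (2, 20)
D = (3/4, 17)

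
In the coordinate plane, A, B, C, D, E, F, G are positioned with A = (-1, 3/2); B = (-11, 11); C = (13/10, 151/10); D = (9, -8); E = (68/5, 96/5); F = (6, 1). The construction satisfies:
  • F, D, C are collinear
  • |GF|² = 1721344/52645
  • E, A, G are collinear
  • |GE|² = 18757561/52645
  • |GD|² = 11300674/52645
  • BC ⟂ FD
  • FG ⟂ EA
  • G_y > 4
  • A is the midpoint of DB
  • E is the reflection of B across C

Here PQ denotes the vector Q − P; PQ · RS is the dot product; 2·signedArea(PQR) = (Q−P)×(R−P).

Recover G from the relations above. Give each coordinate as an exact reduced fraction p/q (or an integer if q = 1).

1. G_x = 83646/52645  [E, A, G are collinear ∩ FG ⟂ EA]
2. G_y = 244197/52645  [E, A, G are collinear ∩ FG ⟂ EA]
   → G = (83646/52645, 244197/52645)

G = (83646/52645, 244197/52645)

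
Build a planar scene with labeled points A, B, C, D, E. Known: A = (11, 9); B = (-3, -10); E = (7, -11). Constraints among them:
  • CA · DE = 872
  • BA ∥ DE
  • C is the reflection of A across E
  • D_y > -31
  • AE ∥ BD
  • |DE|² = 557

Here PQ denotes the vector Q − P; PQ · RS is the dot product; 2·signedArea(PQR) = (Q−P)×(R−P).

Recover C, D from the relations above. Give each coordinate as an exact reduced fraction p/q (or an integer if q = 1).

C = (3, -31)
D = (-7, -30)

1. C_x = 3  [C is the reflection of A across E]
2. C_y = -31  [C is the reflection of A across E]
   → C = (3, -31)
3. D_x = -7  [BA ∥ DE ∩ AE ∥ BD]
4. D_y = -30  [BA ∥ DE ∩ AE ∥ BD]
   → D = (-7, -30)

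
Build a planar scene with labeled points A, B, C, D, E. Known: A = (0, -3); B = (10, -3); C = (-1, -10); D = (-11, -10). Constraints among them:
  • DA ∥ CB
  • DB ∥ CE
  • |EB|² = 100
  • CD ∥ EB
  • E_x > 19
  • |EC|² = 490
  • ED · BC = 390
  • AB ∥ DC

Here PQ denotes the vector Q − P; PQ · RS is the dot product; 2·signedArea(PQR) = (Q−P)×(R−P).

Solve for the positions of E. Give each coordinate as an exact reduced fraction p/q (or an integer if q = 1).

1. E_x = 20  [CD ∥ EB ∩ DB ∥ CE]
2. E_y = -3  [CD ∥ EB ∩ DB ∥ CE]
   → E = (20, -3)

E = (20, -3)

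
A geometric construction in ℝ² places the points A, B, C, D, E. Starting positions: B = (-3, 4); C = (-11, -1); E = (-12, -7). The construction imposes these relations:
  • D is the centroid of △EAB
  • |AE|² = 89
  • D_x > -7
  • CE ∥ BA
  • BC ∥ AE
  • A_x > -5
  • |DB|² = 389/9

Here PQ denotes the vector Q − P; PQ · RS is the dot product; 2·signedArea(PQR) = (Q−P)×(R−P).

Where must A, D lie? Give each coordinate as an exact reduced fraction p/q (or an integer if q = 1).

1. A_x = -4  [BC ∥ AE ∩ CE ∥ BA]
2. A_y = -2  [BC ∥ AE ∩ CE ∥ BA]
   → A = (-4, -2)
3. D_x = -19/3  [D is the centroid of △EAB]
4. D_y = -5/3  [D is the centroid of △EAB]
   → D = (-19/3, -5/3)

A = (-4, -2)
D = (-19/3, -5/3)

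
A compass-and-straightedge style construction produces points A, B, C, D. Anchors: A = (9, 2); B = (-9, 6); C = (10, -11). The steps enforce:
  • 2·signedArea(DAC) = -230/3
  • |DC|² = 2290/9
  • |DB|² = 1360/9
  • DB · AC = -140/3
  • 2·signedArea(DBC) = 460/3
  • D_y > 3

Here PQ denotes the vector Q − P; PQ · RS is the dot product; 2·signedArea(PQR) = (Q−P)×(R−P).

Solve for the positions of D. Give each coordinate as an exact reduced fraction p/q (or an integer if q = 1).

D = (3, 10/3)

1. D_x = 3  [2·signedArea(DBC) = 460/3 ∩ DB · AC = -140/3]
2. D_y = 10/3  [2·signedArea(DBC) = 460/3 ∩ DB · AC = -140/3]
   → D = (3, 10/3)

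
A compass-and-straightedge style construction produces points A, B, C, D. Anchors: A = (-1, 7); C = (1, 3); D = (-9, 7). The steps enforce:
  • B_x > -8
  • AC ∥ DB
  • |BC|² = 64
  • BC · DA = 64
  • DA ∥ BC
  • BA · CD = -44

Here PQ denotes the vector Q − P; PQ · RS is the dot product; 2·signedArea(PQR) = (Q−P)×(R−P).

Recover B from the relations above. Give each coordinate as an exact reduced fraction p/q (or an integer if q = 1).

B = (-7, 3)

1. B_x = -7  [DA ∥ BC ∩ AC ∥ DB]
2. B_y = 3  [DA ∥ BC ∩ AC ∥ DB]
   → B = (-7, 3)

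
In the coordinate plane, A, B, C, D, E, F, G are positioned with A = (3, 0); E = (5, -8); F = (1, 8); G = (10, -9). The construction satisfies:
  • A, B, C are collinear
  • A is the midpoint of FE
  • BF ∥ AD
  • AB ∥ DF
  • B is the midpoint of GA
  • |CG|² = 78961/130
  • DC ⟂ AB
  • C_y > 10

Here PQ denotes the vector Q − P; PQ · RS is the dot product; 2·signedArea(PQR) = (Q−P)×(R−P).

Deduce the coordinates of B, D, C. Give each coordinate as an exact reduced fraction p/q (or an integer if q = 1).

1. B_x = 13/2  [B is the midpoint of GA]
2. B_y = -9/2  [B is the midpoint of GA]
   → B = (13/2, -9/2)
3. D_x = -5/2  [AB ∥ DF ∩ BF ∥ AD]
4. D_y = 25/2  [AB ∥ DF ∩ BF ∥ AD]
   → D = (-5/2, 25/2)
5. C_x = -667/130  [A, B, C are collinear ∩ DC ⟂ AB]
6. C_y = 1359/130  [A, B, C are collinear ∩ DC ⟂ AB]
   → C = (-667/130, 1359/130)

B = (13/2, -9/2)
C = (-667/130, 1359/130)
D = (-5/2, 25/2)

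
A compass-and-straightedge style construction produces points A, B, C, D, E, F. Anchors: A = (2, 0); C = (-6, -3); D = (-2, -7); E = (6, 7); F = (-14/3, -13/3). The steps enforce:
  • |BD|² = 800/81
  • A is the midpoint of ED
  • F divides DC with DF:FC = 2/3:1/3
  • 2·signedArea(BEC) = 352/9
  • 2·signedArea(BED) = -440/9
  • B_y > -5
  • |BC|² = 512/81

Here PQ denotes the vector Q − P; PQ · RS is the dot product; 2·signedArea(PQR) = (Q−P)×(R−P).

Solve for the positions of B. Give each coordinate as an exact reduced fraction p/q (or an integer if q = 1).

B = (-38/9, -43/9)

1. B_x = -38/9  [2·signedArea(BED) = -440/9 ∩ 2·signedArea(BEC) = 352/9]
2. B_y = -43/9  [2·signedArea(BED) = -440/9 ∩ 2·signedArea(BEC) = 352/9]
   → B = (-38/9, -43/9)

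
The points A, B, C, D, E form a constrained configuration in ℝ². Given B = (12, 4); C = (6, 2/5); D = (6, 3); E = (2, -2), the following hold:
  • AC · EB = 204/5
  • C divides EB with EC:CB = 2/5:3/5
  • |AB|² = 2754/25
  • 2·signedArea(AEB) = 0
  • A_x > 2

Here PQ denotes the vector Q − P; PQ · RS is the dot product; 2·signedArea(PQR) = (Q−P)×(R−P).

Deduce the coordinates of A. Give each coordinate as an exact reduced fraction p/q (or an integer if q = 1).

1. A_x = 3  [2·signedArea(AEB) = 0 ∩ AC · EB = 204/5]
2. A_y = -7/5  [2·signedArea(AEB) = 0 ∩ AC · EB = 204/5]
   → A = (3, -7/5)

A = (3, -7/5)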